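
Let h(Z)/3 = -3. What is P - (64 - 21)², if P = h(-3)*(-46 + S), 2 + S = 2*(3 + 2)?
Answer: -1507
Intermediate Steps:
h(Z) = -9 (h(Z) = 3*(-3) = -9)
S = 8 (S = -2 + 2*(3 + 2) = -2 + 2*5 = -2 + 10 = 8)
P = 342 (P = -9*(-46 + 8) = -9*(-38) = 342)
P - (64 - 21)² = 342 - (64 - 21)² = 342 - 1*43² = 342 - 1*1849 = 342 - 1849 = -1507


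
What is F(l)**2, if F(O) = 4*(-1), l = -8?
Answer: 16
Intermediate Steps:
F(O) = -4
F(l)**2 = (-4)**2 = 16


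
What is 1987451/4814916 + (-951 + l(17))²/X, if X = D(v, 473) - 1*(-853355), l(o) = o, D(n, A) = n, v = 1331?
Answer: 2949483703741/2057620648188 ≈ 1.4334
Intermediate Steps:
X = 854686 (X = 1331 - 1*(-853355) = 1331 + 853355 = 854686)
1987451/4814916 + (-951 + l(17))²/X = 1987451/4814916 + (-951 + 17)²/854686 = 1987451*(1/4814916) + (-934)²*(1/854686) = 1987451/4814916 + 872356*(1/854686) = 1987451/4814916 + 436178/427343 = 2949483703741/2057620648188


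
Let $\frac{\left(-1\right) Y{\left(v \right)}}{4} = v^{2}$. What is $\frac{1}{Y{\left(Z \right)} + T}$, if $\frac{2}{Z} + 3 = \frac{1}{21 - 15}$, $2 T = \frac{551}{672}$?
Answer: $- \frac{388416}{614905} \approx -0.63167$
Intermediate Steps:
$T = \frac{551}{1344}$ ($T = \frac{551 \cdot \frac{1}{672}}{2} = \frac{1}{2} \cdot \frac{551}{672} = \frac{551}{1344} \approx 0.40997$)
$Z = - \frac{12}{17}$ ($Z = \frac{2}{-3 + \frac{1}{21 - 15}} = \frac{2}{-3 + \frac{1}{6}} = \frac{2}{- \frac{17}{6}} = 2 \left(- \frac{6}{17}\right) = - \frac{12}{17} \approx -0.70588$)
$Y{\left(v \right)} = - 4 v^{2}$
$\frac{1}{Y{\left(Z \right)} + T} = \frac{1}{- 4 \left(- \frac{12}{17}\right)^{2} + \frac{551}{1344}} = \frac{1}{\left(-4\right) \frac{144}{289} + \frac{551}{1344}} = \frac{1}{- \frac{576}{289} + \frac{551}{1344}} = \frac{1}{- \frac{614905}{388416}} = - \frac{388416}{614905}$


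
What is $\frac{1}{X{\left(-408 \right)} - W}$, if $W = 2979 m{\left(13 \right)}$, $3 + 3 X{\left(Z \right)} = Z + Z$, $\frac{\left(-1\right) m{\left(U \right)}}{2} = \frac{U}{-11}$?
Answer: $- \frac{11}{80457} \approx -0.00013672$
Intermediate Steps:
$m{\left(U \right)} = \frac{2 U}{11}$ ($m{\left(U \right)} = - 2 \frac{U}{-11} = - 2 U \left(- \frac{1}{11}\right) = - 2 \left(- \frac{U}{11}\right) = \frac{2 U}{11}$)
$X{\left(Z \right)} = -1 + \frac{2 Z}{3}$ ($X{\left(Z \right)} = -1 + \frac{Z + Z}{3} = -1 + \frac{2 Z}{3}$)
$W = \frac{77454}{11}$ ($W = 2979 \cdot \frac{2}{11} \cdot 13 = 2979 \cdot \frac{26}{11} = \frac{77454}{11} \approx 7041.3$)
$\frac{1}{X{\left(-408 \right)} - W} = \frac{1}{\left(-1 + \frac{2}{3} \left(-408\right)\right) - \frac{77454}{11}} = \frac{1}{\left(-1 - 272\right) - \frac{77454}{11}} = \frac{1}{-273 - \frac{77454}{11}} = \frac{1}{- \frac{80457}{11}} = - \frac{11}{80457}$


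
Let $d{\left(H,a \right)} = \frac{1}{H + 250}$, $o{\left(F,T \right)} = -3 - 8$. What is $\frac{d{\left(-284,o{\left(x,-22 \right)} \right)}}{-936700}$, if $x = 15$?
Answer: $\frac{1}{31847800} \approx 3.1399 \cdot 10^{-8}$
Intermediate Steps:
$o{\left(F,T \right)} = -11$ ($o{\left(F,T \right)} = -3 - 8 = -11$)
$d{\left(H,a \right)} = \frac{1}{250 + H}$
$\frac{d{\left(-284,o{\left(x,-22 \right)} \right)}}{-936700} = \frac{1}{\left(250 - 284\right) \left(-936700\right)} = \frac{1}{-34} \left(- \frac{1}{936700}\right) = \left(- \frac{1}{34}\right) \left(- \frac{1}{936700}\right) = \frac{1}{31847800}$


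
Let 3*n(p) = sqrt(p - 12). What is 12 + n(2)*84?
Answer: 12 + 28*I*sqrt(10) ≈ 12.0 + 88.544*I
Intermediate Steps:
n(p) = sqrt(-12 + p)/3 (n(p) = sqrt(p - 12)/3 = sqrt(-12 + p)/3)
12 + n(2)*84 = 12 + (sqrt(-12 + 2)/3)*84 = 12 + (sqrt(-10)/3)*84 = 12 + ((I*sqrt(10))/3)*84 = 12 + (I*sqrt(10)/3)*84 = 12 + 28*I*sqrt(10)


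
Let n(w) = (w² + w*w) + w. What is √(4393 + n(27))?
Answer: √5878 ≈ 76.668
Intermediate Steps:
n(w) = w + 2*w² (n(w) = (w² + w²) + w = 2*w² + w = w + 2*w²)
√(4393 + n(27)) = √(4393 + 27*(1 + 2*27)) = √(4393 + 27*(1 + 54)) = √(4393 + 27*55) = √(4393 + 1485) = √5878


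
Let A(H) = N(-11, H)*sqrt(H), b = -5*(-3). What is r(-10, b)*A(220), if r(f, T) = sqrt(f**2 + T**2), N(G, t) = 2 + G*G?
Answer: 1230*sqrt(715) ≈ 32890.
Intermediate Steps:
N(G, t) = 2 + G**2
b = 15
r(f, T) = sqrt(T**2 + f**2)
A(H) = 123*sqrt(H) (A(H) = (2 + (-11)**2)*sqrt(H) = (2 + 121)*sqrt(H) = 123*sqrt(H))
r(-10, b)*A(220) = sqrt(15**2 + (-10)**2)*(123*sqrt(220)) = sqrt(225 + 100)*(123*(2*sqrt(55))) = sqrt(325)*(246*sqrt(55)) = (5*sqrt(13))*(246*sqrt(55)) = 1230*sqrt(715)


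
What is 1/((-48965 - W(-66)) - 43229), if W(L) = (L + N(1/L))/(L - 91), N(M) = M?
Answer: -10362/955318585 ≈ -1.0847e-5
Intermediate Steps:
W(L) = (L + 1/L)/(-91 + L) (W(L) = (L + 1/L)/(L - 91) = (L + 1/L)/(-91 + L))
1/((-48965 - W(-66)) - 43229) = 1/((-48965 - (1 + (-66)²)/((-66)*(-91 - 66))) - 43229) = 1/((-48965 - (-1)*(1 + 4356)/(66*(-157))) - 43229) = 1/((-48965 - (-1)*(-1)*4357/(66*157)) - 43229) = 1/((-48965 - 1*4357/10362) - 43229) = 1/((-48965 - 4357/10362) - 43229) = 1/(-507379687/10362 - 43229) = 1/(-955318585/10362) = -10362/955318585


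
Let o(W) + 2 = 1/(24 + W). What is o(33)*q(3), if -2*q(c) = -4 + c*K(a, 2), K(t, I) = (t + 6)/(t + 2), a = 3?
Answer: 791/570 ≈ 1.3877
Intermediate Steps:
o(W) = -2 + 1/(24 + W)
K(t, I) = (6 + t)/(2 + t)
q(c) = 2 - 9*c/10 (q(c) = -(-4 + c*((6 + 3)/(2 + 3)))/2 = -(-4 + c*(9/5))/2 = -(-4 + 9*c/5)/2 = 2 - 9*c/10)
o(33)*q(3) = ((-47 - 2*33)/(24 + 33))*(2 - 9/10*3) = ((-47 - 66)/57)*(2 - 27/10) = ((1/57)*(-113))*(-7/10) = -113/57*(-7/10) = 791/570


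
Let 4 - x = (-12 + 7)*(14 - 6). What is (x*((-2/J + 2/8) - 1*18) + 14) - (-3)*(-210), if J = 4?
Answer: -1419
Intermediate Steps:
x = 44 (x = 4 - (-12 + 7)*(14 - 6) = 4 - (-5)*8 = 4 - 1*(-40) = 4 + 40 = 44)
(x*((-2/J + 2/8) - 1*18) + 14) - (-3)*(-210) = (44*((-2/4 + 2/8) - 1*18) + 14) - (-3)*(-210) = (44*((-2*¼ + 2*(⅛)) - 18) + 14) - 1*630 = (44*((-½ + ¼) - 18) + 14) - 630 = (44*(-¼ - 18) + 14) - 630 = (44*(-73/4) + 14) - 630 = (-803 + 14) - 630 = -789 - 630 = -1419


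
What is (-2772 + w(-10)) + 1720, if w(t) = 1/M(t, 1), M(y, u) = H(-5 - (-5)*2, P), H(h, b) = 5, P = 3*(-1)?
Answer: -5259/5 ≈ -1051.8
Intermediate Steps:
P = -3
M(y, u) = 5
w(t) = 1/5
(-2772 + w(-10)) + 1720 = (-2772 + 1/5) + 1720 = -13859/5 + 1720 = -5259/5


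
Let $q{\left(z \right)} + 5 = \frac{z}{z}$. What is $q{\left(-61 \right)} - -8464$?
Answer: $8460$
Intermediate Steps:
$q{\left(z \right)} = -4$ ($q{\left(z \right)} = -5 + \frac{z}{z} = -5 + 1 = -4$)
$q{\left(-61 \right)} - -8464 = -4 - -8464 = -4 + 8464 = 8460$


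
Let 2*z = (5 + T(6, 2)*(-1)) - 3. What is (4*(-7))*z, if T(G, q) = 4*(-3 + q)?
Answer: -84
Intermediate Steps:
T(G, q) = -12 + 4*q
z = 3 (z = ((5 + (-12 + 4*2)*(-1)) - 3)/2 = ((5 + (-12 + 8)*(-1)) - 3)/2 = ((5 - 4*(-1)) - 3)/2 = ((5 + 4) - 3)/2 = (9 - 3)/2 = (½)*6 = 3)
(4*(-7))*z = (4*(-7))*3 = -28*3 = -84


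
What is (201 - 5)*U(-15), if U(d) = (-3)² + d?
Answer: -1176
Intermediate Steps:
U(d) = 9 + d
(201 - 5)*U(-15) = (201 - 5)*(9 - 15) = 196*(-6) = -1176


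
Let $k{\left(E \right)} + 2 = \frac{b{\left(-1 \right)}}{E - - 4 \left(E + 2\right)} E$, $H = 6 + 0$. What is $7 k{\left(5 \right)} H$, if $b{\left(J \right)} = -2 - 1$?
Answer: $- \frac{1134}{11} \approx -103.09$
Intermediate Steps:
$H = 6$
$b{\left(J \right)} = -3$
$k{\left(E \right)} = -2 - \frac{3 E}{8 + 5 E}$ ($k{\left(E \right)} = -2 + - \frac{3}{E - - 4 \left(E + 2\right)} E = -2 + - \frac{3}{E - - 4 \left(2 + E\right)} E = -2 + - \frac{3}{E - \left(-8 - 4 E\right)} E = -2 + - \frac{3}{E + \left(8 + 4 E\right)} E = -2 + - \frac{3}{8 + 5 E} E = -2 - \frac{3 E}{8 + 5 E}$)
$7 k{\left(5 \right)} H = 7 \frac{-16 - 65}{8 + 5 \cdot 5} \cdot 6 = 7 \frac{-16 - 65}{8 + 25} \cdot 6 = 7 \cdot \frac{1}{33} \left(-81\right) 6 = 7 \left(- \frac{27}{11}\right) 6 = \left(- \frac{189}{11}\right) 6 = - \frac{1134}{11}$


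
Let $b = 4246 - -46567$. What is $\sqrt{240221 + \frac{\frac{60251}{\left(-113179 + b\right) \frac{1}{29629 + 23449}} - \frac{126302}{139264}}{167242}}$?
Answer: $\frac{\sqrt{7733831423232653777189894638282}}{5674036727168} \approx 490.12$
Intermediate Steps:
$b = 50813$ ($b = 4246 + 46567 = 50813$)
$\sqrt{240221 + \frac{\frac{60251}{\left(-113179 + b\right) \frac{1}{29629 + 23449}} - \frac{126302}{139264}}{167242}} = \sqrt{240221 + \frac{\frac{60251}{\left(-113179 + 50813\right) \frac{1}{29629 + 23449}} - \frac{126302}{139264}}{167242}} = \sqrt{240221 + \left(\frac{60251}{\left(-62366\right) \frac{1}{53078}} - \frac{63151}{69632}\right) \frac{1}{167242}} = \sqrt{240221 + \left(\frac{60251}{- \frac{31183}{26539}} - \frac{63151}{69632}\right) \frac{1}{167242}} = \sqrt{240221 + \left(60251 \left(- \frac{26539}{31183}\right) - \frac{63151}{69632}\right) \frac{1}{167242}} = \sqrt{240221 + \left(- \frac{1599001289}{31183} - \frac{63151}{69632}\right) \frac{1}{167242}} = \sqrt{240221 - \frac{111343626993281}{363138350538752}} = \sqrt{\frac{87233346361142550911}{363138350538752}} = \frac{\sqrt{7733831423232653777189894638282}}{5674036727168}$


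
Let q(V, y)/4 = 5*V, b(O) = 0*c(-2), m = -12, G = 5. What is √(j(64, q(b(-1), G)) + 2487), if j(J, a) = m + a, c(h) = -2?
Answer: 15*√11 ≈ 49.749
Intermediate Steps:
b(O) = 0 (b(O) = 0*(-2) = 0)
q(V, y) = 20*V (q(V, y) = 4*(5*V) = 20*V)
j(J, a) = -12 + a
√(j(64, q(b(-1), G)) + 2487) = √((-12 + 20*0) + 2487) = √((-12 + 0) + 2487) = √(-12 + 2487) = √2475 = 15*√11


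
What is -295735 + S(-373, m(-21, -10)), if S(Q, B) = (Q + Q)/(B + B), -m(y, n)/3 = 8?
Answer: -7097267/24 ≈ -2.9572e+5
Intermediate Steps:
m(y, n) = -24 (m(y, n) = -3*8 = -24)
S(Q, B) = Q/B (S(Q, B) = (2*Q)/((2*B)) = (2*Q)*(1/(2*B)) = Q/B)
-295735 + S(-373, m(-21, -10)) = -295735 - 373/(-24) = -295735 - 373*(-1/24) = -295735 + 373/24 = -7097267/24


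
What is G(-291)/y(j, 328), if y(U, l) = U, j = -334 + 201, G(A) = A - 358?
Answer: 649/133 ≈ 4.8797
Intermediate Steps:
G(A) = -358 + A
j = -133
G(-291)/y(j, 328) = (-358 - 291)/(-133) = -649*(-1/133) = 649/133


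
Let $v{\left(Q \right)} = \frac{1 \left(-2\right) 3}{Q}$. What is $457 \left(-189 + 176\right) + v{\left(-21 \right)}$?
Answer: $- \frac{41585}{7} \approx -5940.7$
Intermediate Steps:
$v{\left(Q \right)} = - \frac{6}{Q}$ ($v{\left(Q \right)} = \frac{\left(-2\right) 3}{Q} = - \frac{6}{Q}$)
$457 \left(-189 + 176\right) + v{\left(-21 \right)} = 457 \left(-189 + 176\right) - \frac{6}{-21} = 457 \left(-13\right) - - \frac{2}{7} = -5941 + \frac{2}{7} = - \frac{41585}{7}$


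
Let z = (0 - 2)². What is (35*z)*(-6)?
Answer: -840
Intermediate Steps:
z = 4 (z = (-2)² = 4)
(35*z)*(-6) = (35*4)*(-6) = 140*(-6) = -840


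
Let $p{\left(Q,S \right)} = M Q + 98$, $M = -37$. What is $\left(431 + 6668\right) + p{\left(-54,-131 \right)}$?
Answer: $9195$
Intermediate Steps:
$p{\left(Q,S \right)} = 98 - 37 Q$ ($p{\left(Q,S \right)} = - 37 Q + 98 = 98 - 37 Q$)
$\left(431 + 6668\right) + p{\left(-54,-131 \right)} = \left(431 + 6668\right) + \left(98 - -1998\right) = 7099 + \left(98 + 1998\right) = 7099 + 2096 = 9195$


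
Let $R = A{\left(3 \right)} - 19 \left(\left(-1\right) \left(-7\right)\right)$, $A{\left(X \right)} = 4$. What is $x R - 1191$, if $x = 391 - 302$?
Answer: $-12672$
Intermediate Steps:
$R = -129$ ($R = 4 - 19 \left(\left(-1\right) \left(-7\right)\right) = 4 - 133 = -129$)
$x = 89$
$x R - 1191 = 89 \left(-129\right) - 1191 = -11481 - 1191 = -12672$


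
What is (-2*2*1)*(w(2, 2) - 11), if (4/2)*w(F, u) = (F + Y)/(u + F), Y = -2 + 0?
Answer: 44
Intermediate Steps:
Y = -2
w(F, u) = (-2 + F)/(2*(F + u)) (w(F, u) = ((F - 2)/(u + F))/2 = ((-2 + F)/(F + u))/2 = (-2 + F)/(2*(F + u)))
(-2*2*1)*(w(2, 2) - 11) = (-2*2*1)*((-1 + (1/2)*2)/(2 + 2) - 11) = (-4*1)*((-1 + 1)/4 - 11) = -4*((1/4)*0 - 11) = -4*(0 - 11) = -4*(-11) = 44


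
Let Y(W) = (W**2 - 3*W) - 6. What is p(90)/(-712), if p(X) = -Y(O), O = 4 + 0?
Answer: -1/356 ≈ -0.0028090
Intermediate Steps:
O = 4
Y(W) = -6 + W**2 - 3*W
p(X) = 2 (p(X) = -(-6 + 4**2 - 3*4) = -(-6 + 16 - 12) = -1*(-2) = 2)
p(90)/(-712) = 2/(-712) = 2*(-1/712) = -1/356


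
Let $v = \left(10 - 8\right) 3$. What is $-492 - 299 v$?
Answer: $-2286$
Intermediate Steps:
$v = 6$ ($v = 2 \cdot 3 = 6$)
$-492 - 299 v = -492 - 1794 = -2286$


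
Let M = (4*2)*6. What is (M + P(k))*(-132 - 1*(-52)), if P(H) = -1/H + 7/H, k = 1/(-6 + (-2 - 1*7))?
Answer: 3360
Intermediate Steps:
M = 48 (M = 8*6 = 48)
k = -1/15 (k = 1/(-6 + (-2 - 7)) = 1/(-6 - 9) = 1/(-15) = -1/15 ≈ -0.066667)
P(H) = 6/H
(M + P(k))*(-132 - 1*(-52)) = (48 + 6/(-1/15))*(-132 - 1*(-52)) = (48 + 6*(-15))*(-132 + 52) = (48 - 90)*(-80) = -42*(-80) = 3360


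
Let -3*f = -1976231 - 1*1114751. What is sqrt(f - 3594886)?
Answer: 2*I*sqrt(5770257)/3 ≈ 1601.4*I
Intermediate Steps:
f = 3090982/3 (f = -(-1976231 - 1*1114751)/3 = -(-1976231 - 1114751)/3 = -1/3*(-3090982) = 3090982/3 ≈ 1.0303e+6)
sqrt(f - 3594886) = sqrt(3090982/3 - 3594886) = sqrt(-7693676/3) = 2*I*sqrt(5770257)/3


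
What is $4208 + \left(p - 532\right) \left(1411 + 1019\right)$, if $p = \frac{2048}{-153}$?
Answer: $- \frac{22458344}{17} \approx -1.3211 \cdot 10^{6}$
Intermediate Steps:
$p = - \frac{2048}{153}$ ($p = 2048 \left(- \frac{1}{153}\right) = - \frac{2048}{153} \approx -13.386$)
$4208 + \left(p - 532\right) \left(1411 + 1019\right) = 4208 + \left(- \frac{2048}{153} - 532\right) \left(1411 + 1019\right) = 4208 - \frac{22529880}{17} = - \frac{22458344}{17}$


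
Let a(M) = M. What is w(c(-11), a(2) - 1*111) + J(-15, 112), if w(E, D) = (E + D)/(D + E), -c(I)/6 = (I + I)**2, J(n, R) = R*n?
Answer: -1679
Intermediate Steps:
c(I) = -24*I**2 (c(I) = -6*(I + I)**2 = -6*4*I**2 = -24*I**2)
w(E, D) = 1 (w(E, D) = (D + E)/(D + E) = 1)
w(c(-11), a(2) - 1*111) + J(-15, 112) = 1 + 112*(-15) = 1 - 1680 = -1679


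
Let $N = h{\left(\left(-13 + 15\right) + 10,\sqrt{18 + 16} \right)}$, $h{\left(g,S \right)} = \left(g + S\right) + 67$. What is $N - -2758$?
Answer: $2837 + \sqrt{34} \approx 2842.8$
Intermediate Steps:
$h{\left(g,S \right)} = 67 + S + g$ ($h{\left(g,S \right)} = \left(S + g\right) + 67 = 67 + S + g$)
$N = 79 + \sqrt{34}$ ($N = 67 + \sqrt{18 + 16} + \left(\left(-13 + 15\right) + 10\right) = 67 + \sqrt{34} + \left(2 + 10\right) = 67 + \sqrt{34} + 12 = 79 + \sqrt{34} \approx 84.831$)
$N - -2758 = \left(79 + \sqrt{34}\right) - -2758 = \left(79 + \sqrt{34}\right) + 2758 = 2837 + \sqrt{34}$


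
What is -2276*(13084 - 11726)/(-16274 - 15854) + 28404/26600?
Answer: 1298875883/13353200 ≈ 97.271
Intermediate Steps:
-2276*(13084 - 11726)/(-16274 - 15854) + 28404/26600 = -2276/((-32128/1358)) + 28404*(1/26600) = -2276/((-32128*1/1358)) + 7101/6650 = -2276/(-16064/679) + 7101/6650 = -2276*(-679/16064) + 7101/6650 = 386351/4016 + 7101/6650 = 1298875883/13353200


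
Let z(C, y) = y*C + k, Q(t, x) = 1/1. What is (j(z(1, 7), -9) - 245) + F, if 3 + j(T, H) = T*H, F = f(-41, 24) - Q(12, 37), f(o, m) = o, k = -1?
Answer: -344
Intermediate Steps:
Q(t, x) = 1
F = -42 (F = -41 - 1*1 = -41 - 1 = -42)
z(C, y) = -1 + C*y (z(C, y) = y*C - 1 = C*y - 1 = -1 + C*y)
j(T, H) = -3 + H*T (j(T, H) = -3 + T*H = -3 + H*T)
(j(z(1, 7), -9) - 245) + F = ((-3 - 9*(-1 + 1*7)) - 245) - 42 = ((-3 - 9*(-1 + 7)) - 245) - 42 = ((-3 - 9*6) - 245) - 42 = ((-3 - 54) - 245) - 42 = (-57 - 245) - 42 = -302 - 42 = -344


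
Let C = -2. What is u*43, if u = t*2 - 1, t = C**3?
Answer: -731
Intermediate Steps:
t = -8 (t = (-2)**3 = -8)
u = -17 (u = -8*2 - 1 = -16 - 1 = -17)
u*43 = -17*43 = -731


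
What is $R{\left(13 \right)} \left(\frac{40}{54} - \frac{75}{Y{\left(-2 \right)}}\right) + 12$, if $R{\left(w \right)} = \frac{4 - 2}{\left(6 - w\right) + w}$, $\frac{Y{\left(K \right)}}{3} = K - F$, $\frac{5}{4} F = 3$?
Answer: $\frac{25199}{1782} \approx 14.141$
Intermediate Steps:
$F = \frac{12}{5}$ ($F = \frac{4}{5} \cdot 3 = \frac{12}{5} \approx 2.4$)
$Y{\left(K \right)} = - \frac{36}{5} + 3 K$ ($Y{\left(K \right)} = 3 \left(K - \frac{12}{5}\right) = 3 \left(- \frac{12}{5} + K\right) = - \frac{36}{5} + 3 K$)
$R{\left(w \right)} = \frac{1}{3}$ ($R{\left(w \right)} = \frac{2}{6} = 2 \cdot \frac{1}{6} = \frac{1}{3}$)
$R{\left(13 \right)} \left(\frac{40}{54} - \frac{75}{Y{\left(-2 \right)}}\right) + 12 = \frac{\frac{40}{54} - \frac{75}{- \frac{36}{5} + 3 \left(-2\right)}}{3} + 12 = \frac{40 \cdot \frac{1}{54} - \frac{75}{- \frac{36}{5} - 6}}{3} + 12 = \frac{\frac{20}{27} - \frac{75}{- \frac{66}{5}}}{3} + 12 = \frac{\frac{20}{27} - - \frac{125}{22}}{3} + 12 = \frac{\frac{20}{27} + \frac{125}{22}}{3} + 12 = \frac{1}{3} \cdot \frac{3815}{594} + 12 = \frac{3815}{1782} + 12 = \frac{25199}{1782}$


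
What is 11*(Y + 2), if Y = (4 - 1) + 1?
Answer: 66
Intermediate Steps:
Y = 4 (Y = 3 + 1 = 4)
11*(Y + 2) = 11*(4 + 2) = 11*6 = 66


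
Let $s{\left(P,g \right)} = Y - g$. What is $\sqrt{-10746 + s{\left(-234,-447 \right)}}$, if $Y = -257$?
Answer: $2 i \sqrt{2639} \approx 102.74 i$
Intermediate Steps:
$s{\left(P,g \right)} = -257 - g$
$\sqrt{-10746 + s{\left(-234,-447 \right)}} = \sqrt{-10746 - -190} = \sqrt{-10746 + \left(-257 + 447\right)} = \sqrt{-10746 + 190} = \sqrt{-10556} = 2 i \sqrt{2639}$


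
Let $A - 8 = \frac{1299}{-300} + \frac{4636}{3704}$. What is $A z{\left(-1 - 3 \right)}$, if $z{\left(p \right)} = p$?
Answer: $- \frac{227871}{11575} \approx -19.686$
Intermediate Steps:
$A = \frac{227871}{46300}$ ($A = 8 + \left(\frac{1299}{-300} + \frac{4636}{3704}\right) = 8 + \left(1299 \left(- \frac{1}{300}\right) + 4636 \cdot \frac{1}{3704}\right) = 8 + \left(- \frac{433}{100} + \frac{1159}{926}\right) = 8 - \frac{142529}{46300} = \frac{227871}{46300} \approx 4.9216$)
$A z{\left(-1 - 3 \right)} = \frac{227871 \left(-1 - 3\right)}{46300} = \frac{227871}{46300} \left(-4\right) = - \frac{227871}{11575}$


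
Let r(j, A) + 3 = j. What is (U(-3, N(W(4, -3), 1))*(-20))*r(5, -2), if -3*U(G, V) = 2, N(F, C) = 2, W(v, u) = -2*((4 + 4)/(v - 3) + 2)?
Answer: 80/3 ≈ 26.667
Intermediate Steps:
r(j, A) = -3 + j
W(v, u) = -4 - 16/(-3 + v) (W(v, u) = -2*(8/(-3 + v) + 2) = -2*(2 + 8/(-3 + v)) = -4 - 16/(-3 + v))
U(G, V) = -⅔ (U(G, V) = -⅓*2 = -⅔)
(U(-3, N(W(4, -3), 1))*(-20))*r(5, -2) = (-⅔*(-20))*(-3 + 5) = (40/3)*2 = 80/3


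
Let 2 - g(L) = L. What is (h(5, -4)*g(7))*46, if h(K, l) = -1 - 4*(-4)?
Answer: -3450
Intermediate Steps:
g(L) = 2 - L
h(K, l) = 15 (h(K, l) = -1 + 16 = 15)
(h(5, -4)*g(7))*46 = (15*(2 - 1*7))*46 = (15*(2 - 7))*46 = (15*(-5))*46 = -75*46 = -3450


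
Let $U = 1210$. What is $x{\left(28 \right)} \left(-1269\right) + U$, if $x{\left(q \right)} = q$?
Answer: $-34322$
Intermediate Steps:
$x{\left(28 \right)} \left(-1269\right) + U = 28 \left(-1269\right) + 1210 = -35532 + 1210 = -34322$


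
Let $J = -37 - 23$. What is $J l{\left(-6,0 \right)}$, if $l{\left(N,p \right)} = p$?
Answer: $0$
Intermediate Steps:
$J = -60$
$J l{\left(-6,0 \right)} = \left(-60\right) 0 = 0$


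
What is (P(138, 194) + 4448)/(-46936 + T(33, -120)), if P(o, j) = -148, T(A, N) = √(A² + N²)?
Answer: -201824800/2202972607 - 12900*√1721/2202972607 ≈ -0.091858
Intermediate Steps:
(P(138, 194) + 4448)/(-46936 + T(33, -120)) = (-148 + 4448)/(-46936 + √(33² + (-120)²)) = 4300/(-46936 + √(1089 + 14400)) = 4300/(-46936 + √15489) = 4300/(-46936 + 3*√1721)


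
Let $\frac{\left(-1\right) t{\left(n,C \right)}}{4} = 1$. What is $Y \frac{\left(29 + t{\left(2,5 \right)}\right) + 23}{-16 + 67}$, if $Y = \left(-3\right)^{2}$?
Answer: $\frac{144}{17} \approx 8.4706$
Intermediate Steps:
$t{\left(n,C \right)} = -4$ ($t{\left(n,C \right)} = \left(-4\right) 1 = -4$)
$Y = 9$
$Y \frac{\left(29 + t{\left(2,5 \right)}\right) + 23}{-16 + 67} = 9 \frac{\left(29 - 4\right) + 23}{-16 + 67} = 9 \frac{25 + 23}{51} = 9 \cdot 48 \cdot \frac{1}{51} = 9 \cdot \frac{16}{17} = \frac{144}{17}$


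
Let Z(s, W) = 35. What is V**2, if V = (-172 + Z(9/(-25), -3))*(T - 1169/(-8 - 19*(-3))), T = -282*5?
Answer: 1890814754761/49 ≈ 3.8588e+10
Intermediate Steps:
T = -1410
V = 1375069/7 (V = (-172 + 35)*(-1410 - 1169/(-8 - 19*(-3))) = -137*(-1410 - 1169/(-8 + 57)) = -137*(-1410 - 1169/49) = -137*(-1410 - 1169*1/49) = -137*(-1410 - 167/7) = -137*(-10037/7) = 1375069/7 ≈ 1.9644e+5)
V**2 = (1375069/7)**2 = 1890814754761/49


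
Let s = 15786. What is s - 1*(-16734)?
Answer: 32520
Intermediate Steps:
s - 1*(-16734) = 15786 - 1*(-16734) = 15786 + 16734 = 32520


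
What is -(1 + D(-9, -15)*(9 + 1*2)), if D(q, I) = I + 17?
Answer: -23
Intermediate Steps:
D(q, I) = 17 + I
-(1 + D(-9, -15)*(9 + 1*2)) = -(1 + (17 - 15)*(9 + 1*2)) = -(1 + 2*(9 + 2)) = -(1 + 2*11) = -(1 + 22) = -1*23 = -23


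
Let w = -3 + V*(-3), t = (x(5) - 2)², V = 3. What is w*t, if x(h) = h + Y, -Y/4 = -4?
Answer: -4332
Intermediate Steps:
Y = 16 (Y = -4*(-4) = 16)
x(h) = 16 + h (x(h) = h + 16 = 16 + h)
t = 361 (t = ((16 + 5) - 2)² = (21 - 2)² = 19² = 361)
w = -12 (w = -3 + 3*(-3) = -3 - 9 = -12)
w*t = -12*361 = -4332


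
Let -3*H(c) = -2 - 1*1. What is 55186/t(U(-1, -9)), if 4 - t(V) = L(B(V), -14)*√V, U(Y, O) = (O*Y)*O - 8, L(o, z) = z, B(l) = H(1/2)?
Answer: 55186/4365 - 193151*I*√89/4365 ≈ 12.643 - 417.45*I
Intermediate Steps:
H(c) = 1 (H(c) = -(-2 - 1*1)/3 = -(-2 - 1)/3 = -⅓*(-3) = 1)
B(l) = 1
U(Y, O) = -8 + Y*O² (U(Y, O) = Y*O² - 8 = -8 + Y*O²)
t(V) = 4 + 14*√V (t(V) = 4 - (-14)*√V = 4 + 14*√V)
55186/t(U(-1, -9)) = 55186/(4 + 14*√(-8 - 1*(-9)²)) = 55186/(4 + 14*√(-8 - 1*81)) = 55186/(4 + 14*√(-8 - 81)) = 55186/(4 + 14*√(-89)) = 55186/(4 + 14*(I*√89)) = 55186/(4 + 14*I*√89)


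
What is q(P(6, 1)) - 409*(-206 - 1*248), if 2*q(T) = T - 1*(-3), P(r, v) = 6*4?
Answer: 371399/2 ≈ 1.8570e+5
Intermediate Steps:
P(r, v) = 24
q(T) = 3/2 + T/2 (q(T) = (T - 1*(-3))/2 = (T + 3)/2 = (3 + T)/2 = 3/2 + T/2)
q(P(6, 1)) - 409*(-206 - 1*248) = (3/2 + (1/2)*24) - 409*(-206 - 1*248) = (3/2 + 12) - 409*(-206 - 248) = 27/2 - 409*(-454) = 27/2 + 185686 = 371399/2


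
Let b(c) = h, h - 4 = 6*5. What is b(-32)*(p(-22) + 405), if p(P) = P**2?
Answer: 30226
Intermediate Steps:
h = 34 (h = 4 + 6*5 = 4 + 30 = 34)
b(c) = 34
b(-32)*(p(-22) + 405) = 34*((-22)**2 + 405) = 34*(484 + 405) = 34*889 = 30226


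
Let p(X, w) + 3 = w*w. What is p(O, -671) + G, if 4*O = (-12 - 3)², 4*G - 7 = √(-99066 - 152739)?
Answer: 1800959/4 + I*√251805/4 ≈ 4.5024e+5 + 125.45*I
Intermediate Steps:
G = 7/4 + I*√251805/4 (G = 7/4 + √(-99066 - 152739)/4 = 7/4 + √(-251805)/4 = 7/4 + (I*√251805)/4 = 7/4 + I*√251805/4 ≈ 1.75 + 125.45*I)
O = 225/4 (O = (-12 - 3)²/4 = (¼)*(-15)² = (¼)*225 = 225/4 ≈ 56.250)
p(X, w) = -3 + w² (p(X, w) = -3 + w*w = -3 + w²)
p(O, -671) + G = (-3 + (-671)²) + (7/4 + I*√251805/4) = (-3 + 450241) + (7/4 + I*√251805/4) = 450238 + (7/4 + I*√251805/4) = 1800959/4 + I*√251805/4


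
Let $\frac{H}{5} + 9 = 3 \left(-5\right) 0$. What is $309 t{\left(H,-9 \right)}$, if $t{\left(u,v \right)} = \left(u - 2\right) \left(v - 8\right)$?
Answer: $246891$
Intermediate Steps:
$H = -45$ ($H = -45 + 5 \cdot 3 \left(-5\right) 0 = -45 + 5 \left(\left(-15\right) 0\right) = -45 + 5 \cdot 0 = -45 + 0 = -45$)
$t{\left(u,v \right)} = \left(-8 + v\right) \left(-2 + u\right)$ ($t{\left(u,v \right)} = \left(-2 + u\right) \left(-8 + v\right) = \left(-8 + v\right) \left(-2 + u\right)$)
$309 t{\left(H,-9 \right)} = 309 \left(16 - -360 - -18 - -405\right) = 309 \left(16 + 360 + 18 + 405\right) = 309 \cdot 799 = 246891$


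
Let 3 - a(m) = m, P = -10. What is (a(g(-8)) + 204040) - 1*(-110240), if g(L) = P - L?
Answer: 314285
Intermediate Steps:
g(L) = -10 - L
a(m) = 3 - m
(a(g(-8)) + 204040) - 1*(-110240) = ((3 - (-10 - 1*(-8))) + 204040) - 1*(-110240) = ((3 - (-10 + 8)) + 204040) + 110240 = ((3 - 1*(-2)) + 204040) + 110240 = ((3 + 2) + 204040) + 110240 = (5 + 204040) + 110240 = 204045 + 110240 = 314285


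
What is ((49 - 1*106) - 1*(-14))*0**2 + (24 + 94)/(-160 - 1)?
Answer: -118/161 ≈ -0.73292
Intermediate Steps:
((49 - 1*106) - 1*(-14))*0**2 + (24 + 94)/(-160 - 1) = ((49 - 106) + 14)*0 + 118/(-161) = (-57 + 14)*0 + 118*(-1/161) = -43*0 - 118/161 = 0 - 118/161 = -118/161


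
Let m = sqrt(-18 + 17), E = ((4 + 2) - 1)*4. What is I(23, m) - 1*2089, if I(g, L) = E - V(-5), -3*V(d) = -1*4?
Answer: -6211/3 ≈ -2070.3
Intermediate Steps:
E = 20 (E = (6 - 1)*4 = 5*4 = 20)
m = I (m = sqrt(-1) = I ≈ 1.0*I)
V(d) = 4/3 (V(d) = -(-1)*4/3 = -1/3*(-4) = 4/3)
I(g, L) = 56/3 (I(g, L) = 20 - 1*4/3 = 20 - 4/3 = 56/3)
I(23, m) - 1*2089 = 56/3 - 1*2089 = 56/3 - 2089 = -6211/3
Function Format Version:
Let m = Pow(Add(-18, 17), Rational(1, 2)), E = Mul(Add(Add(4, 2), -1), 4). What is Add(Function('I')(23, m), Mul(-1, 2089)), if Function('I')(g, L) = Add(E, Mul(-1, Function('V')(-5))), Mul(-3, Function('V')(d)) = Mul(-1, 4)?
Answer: Rational(-6211, 3) ≈ -2070.3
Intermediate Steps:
E = 20 (E = Mul(Add(6, -1), 4) = Mul(5, 4) = 20)
m = I (m = Pow(-1, Rational(1, 2)) = I ≈ Mul(1.0000, I))
Function('V')(d) = Rational(4, 3) (Function('V')(d) = Mul(Rational(-1, 3), Mul(-1, 4)) = Mul(Rational(-1, 3), -4) = Rational(4, 3))
Function('I')(g, L) = Rational(56, 3) (Function('I')(g, L) = Add(20, Mul(-1, Rational(4, 3))) = Add(20, Rational(-4, 3)) = Rational(56, 3))
Add(Function('I')(23, m), Mul(-1, 2089)) = Add(Rational(56, 3), Mul(-1, 2089)) = Add(Rational(56, 3), -2089) = Rational(-6211, 3)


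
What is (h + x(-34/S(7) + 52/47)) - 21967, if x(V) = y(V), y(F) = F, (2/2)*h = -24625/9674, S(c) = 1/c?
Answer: -10096779317/454678 ≈ -22206.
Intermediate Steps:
h = -24625/9674 ≈ -2.5455
x(V) = V
(h + x(-34/S(7) + 52/47)) - 21967 = (-24625/9674 + (-34/(1/7) + 52/47)) - 21967 = (-24625/9674 + (-34/⅐ + 52*(1/47))) - 21967 = (-24625/9674 + (-34*7 + 52/47)) - 21967 = (-24625/9674 + (-238 + 52/47)) - 21967 = (-24625/9674 - 11134/47) - 21967 = -108867691/454678 - 21967 = -10096779317/454678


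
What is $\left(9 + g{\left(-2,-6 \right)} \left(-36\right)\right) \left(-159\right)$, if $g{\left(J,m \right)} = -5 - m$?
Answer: $4293$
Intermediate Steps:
$\left(9 + g{\left(-2,-6 \right)} \left(-36\right)\right) \left(-159\right) = \left(9 + \left(-5 - -6\right) \left(-36\right)\right) \left(-159\right) = \left(9 + \left(-5 + 6\right) \left(-36\right)\right) \left(-159\right) = \left(9 + 1 \left(-36\right)\right) \left(-159\right) = \left(9 - 36\right) \left(-159\right) = \left(-27\right) \left(-159\right) = 4293$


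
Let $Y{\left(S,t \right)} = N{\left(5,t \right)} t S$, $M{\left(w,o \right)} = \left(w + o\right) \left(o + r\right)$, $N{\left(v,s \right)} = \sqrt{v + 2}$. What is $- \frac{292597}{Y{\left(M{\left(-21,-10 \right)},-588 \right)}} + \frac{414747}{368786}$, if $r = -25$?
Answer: $\frac{414747}{368786} + \frac{292597 \sqrt{7}}{4465860} \approx 1.298$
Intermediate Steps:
$N{\left(v,s \right)} = \sqrt{2 + v}$
$M{\left(w,o \right)} = \left(-25 + o\right) \left(o + w\right)$ ($M{\left(w,o \right)} = \left(w + o\right) \left(o - 25\right) = \left(o + w\right) \left(-25 + o\right) = \left(-25 + o\right) \left(o + w\right)$)
$Y{\left(S,t \right)} = S t \sqrt{7}$ ($Y{\left(S,t \right)} = \sqrt{2 + 5} t S = \sqrt{7} t S = t \sqrt{7} S = S t \sqrt{7}$)
$- \frac{292597}{Y{\left(M{\left(-21,-10 \right)},-588 \right)}} + \frac{414747}{368786} = - \frac{292597}{\left(\left(-10\right)^{2} - -250 - -525 - -210\right) \left(-588\right) \sqrt{7}} + \frac{414747}{368786} = - \frac{292597}{\left(100 + 250 + 525 + 210\right) \left(-588\right) \sqrt{7}} + 414747 \cdot \frac{1}{368786} = - \frac{292597}{1085 \left(-588\right) \sqrt{7}} + \frac{414747}{368786} = - \frac{292597}{\left(-637980\right) \sqrt{7}} + \frac{414747}{368786} = - 292597 \left(- \frac{\sqrt{7}}{4465860}\right) + \frac{414747}{368786} = \frac{292597 \sqrt{7}}{4465860} + \frac{414747}{368786} = \frac{414747}{368786} + \frac{292597 \sqrt{7}}{4465860}$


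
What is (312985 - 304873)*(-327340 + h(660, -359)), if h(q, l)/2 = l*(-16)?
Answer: -2562191424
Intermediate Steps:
h(q, l) = -32*l (h(q, l) = 2*(l*(-16)) = 2*(-16*l) = -32*l)
(312985 - 304873)*(-327340 + h(660, -359)) = (312985 - 304873)*(-327340 - 32*(-359)) = 8112*(-327340 + 11488) = 8112*(-315852) = -2562191424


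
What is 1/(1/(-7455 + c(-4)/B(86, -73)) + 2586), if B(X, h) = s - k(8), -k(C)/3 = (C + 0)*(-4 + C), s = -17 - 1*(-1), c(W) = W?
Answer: 149101/385575166 ≈ 0.00038670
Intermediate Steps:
s = -16 (s = -17 + 1 = -16)
k(C) = -3*C*(-4 + C) (k(C) = -3*(C + 0)*(-4 + C) = -3*C*(-4 + C))
B(X, h) = 80 (B(X, h) = -16 - 3*8*(4 - 1*8) = -16 - 3*8*(4 - 8) = -16 - 3*8*(-4) = -16 - 1*(-96) = -16 + 96 = 80)
1/(1/(-7455 + c(-4)/B(86, -73)) + 2586) = 1/(1/(-7455 - 4/80) + 2586) = 1/(1/(-7455 - 4*1/80) + 2586) = 1/(1/(-7455 - 1/20) + 2586) = 1/(1/(-149101/20) + 2586) = 1/(-20/149101 + 2586) = 1/(385575166/149101) = 149101/385575166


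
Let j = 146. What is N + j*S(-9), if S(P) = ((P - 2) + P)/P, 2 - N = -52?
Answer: 3406/9 ≈ 378.44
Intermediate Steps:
N = 54 (N = 2 - 1*(-52) = 2 + 52 = 54)
S(P) = (-2 + 2*P)/P (S(P) = ((-2 + P) + P)/P = (-2 + 2*P)/P)
N + j*S(-9) = 54 + 146*(2 - 2/(-9)) = 54 + 146*(2 - 2*(-1/9)) = 54 + 146*(2 + 2/9) = 54 + 146*(20/9) = 54 + 2920/9 = 3406/9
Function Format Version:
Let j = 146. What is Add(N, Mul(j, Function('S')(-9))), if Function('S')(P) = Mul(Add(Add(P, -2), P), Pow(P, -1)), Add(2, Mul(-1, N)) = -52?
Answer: Rational(3406, 9) ≈ 378.44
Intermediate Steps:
N = 54 (N = Add(2, Mul(-1, -52)) = Add(2, 52) = 54)
Function('S')(P) = Mul(Pow(P, -1), Add(-2, Mul(2, P))) (Function('S')(P) = Mul(Add(Add(-2, P), P), Pow(P, -1)) = Mul(Add(-2, Mul(2, P)), Pow(P, -1)) = Mul(Pow(P, -1), Add(-2, Mul(2, P))))
Add(N, Mul(j, Function('S')(-9))) = Add(54, Mul(146, Add(2, Mul(-2, Pow(-9, -1))))) = Add(54, Mul(146, Add(2, Mul(-2, Rational(-1, 9))))) = Add(54, Mul(146, Add(2, Rational(2, 9)))) = Add(54, Mul(146, Rational(20, 9))) = Add(54, Rational(2920, 9)) = Rational(3406, 9)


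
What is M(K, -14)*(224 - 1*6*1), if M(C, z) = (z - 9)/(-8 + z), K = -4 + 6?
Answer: 2507/11 ≈ 227.91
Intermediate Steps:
K = 2
M(C, z) = (-9 + z)/(-8 + z)
M(K, -14)*(224 - 1*6*1) = ((-9 - 14)/(-8 - 14))*(224 - 1*6*1) = (-23/(-22))*(224 - 6*1) = (-1/22*(-23))*(224 - 6) = (23/22)*218 = 2507/11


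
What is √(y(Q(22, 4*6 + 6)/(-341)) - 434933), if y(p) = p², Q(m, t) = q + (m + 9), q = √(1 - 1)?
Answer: 2*I*√13156723/11 ≈ 659.49*I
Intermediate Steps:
q = 0 (q = √0 = 0)
Q(m, t) = 9 + m (Q(m, t) = 0 + (m + 9) = 0 + (9 + m) = 9 + m)
√(y(Q(22, 4*6 + 6)/(-341)) - 434933) = √(((9 + 22)/(-341))² - 434933) = √((31*(-1/341))² - 434933) = √((-1/11)² - 434933) = √(1/121 - 434933) = √(-52626892/121) = 2*I*√13156723/11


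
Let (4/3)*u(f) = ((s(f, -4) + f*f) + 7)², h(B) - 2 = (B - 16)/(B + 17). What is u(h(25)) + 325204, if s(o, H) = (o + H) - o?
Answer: 49979345659/153664 ≈ 3.2525e+5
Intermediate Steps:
s(o, H) = H (s(o, H) = (H + o) - o = H)
h(B) = 2 + (-16 + B)/(17 + B) (h(B) = 2 + (B - 16)/(B + 17) = 2 + (-16 + B)/(17 + B))
u(f) = 3*(3 + f²)²/4 (u(f) = 3*((-4 + f*f) + 7)²/4 = 3*((-4 + f²) + 7)²/4 = 3*(3 + f²)²/4)
u(h(25)) + 325204 = 3*(3 + (3*(6 + 25)/(17 + 25))²)²/4 + 325204 = 3*(3 + (3*31/42)²)²/4 + 325204 = 3*(3 + (3*(1/42)*31)²)²/4 + 325204 = 3*(3 + (31/14)²)²/4 + 325204 = 3*(3 + 961/196)²/4 + 325204 = 3*(1549/196)²/4 + 325204 = (¾)*(2399401/38416) + 325204 = 7198203/153664 + 325204 = 49979345659/153664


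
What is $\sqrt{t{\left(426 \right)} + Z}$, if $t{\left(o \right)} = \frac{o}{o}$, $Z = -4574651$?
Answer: $5 i \sqrt{182986} \approx 2138.8 i$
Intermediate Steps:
$t{\left(o \right)} = 1$
$\sqrt{t{\left(426 \right)} + Z} = \sqrt{1 - 4574651} = \sqrt{-4574650} = 5 i \sqrt{182986}$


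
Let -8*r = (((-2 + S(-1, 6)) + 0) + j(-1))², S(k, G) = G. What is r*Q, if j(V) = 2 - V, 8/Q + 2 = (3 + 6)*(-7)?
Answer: 49/65 ≈ 0.75385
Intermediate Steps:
Q = -8/65 (Q = 8/(-2 + (3 + 6)*(-7)) = 8/(-2 + 9*(-7)) = 8/(-2 - 63) = 8/(-65) = 8*(-1/65) = -8/65 ≈ -0.12308)
r = -49/8 (r = -(((-2 + 6) + 0) + (2 - 1*(-1)))²/8 = -((4 + 0) + (2 + 1))²/8 = -(4 + 3)²/8 = -⅛*7² = -⅛*49 = -49/8 ≈ -6.1250)
r*Q = -49/8*(-8/65) = 49/65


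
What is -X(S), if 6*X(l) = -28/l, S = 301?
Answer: 2/129 ≈ 0.015504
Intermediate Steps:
X(l) = -14/(3*l) (X(l) = (-28/l)/6 = -14/(3*l))
-X(S) = -(-14)/(3*301) = -1*(-2/129) = 2/129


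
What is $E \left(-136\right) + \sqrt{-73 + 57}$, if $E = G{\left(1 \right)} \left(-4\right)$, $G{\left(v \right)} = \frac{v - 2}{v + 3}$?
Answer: $-136 + 4 i \approx -136.0 + 4.0 i$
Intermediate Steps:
$G{\left(v \right)} = \frac{-2 + v}{3 + v}$
$E = 1$ ($E = \frac{-2 + 1}{3 + 1} \left(-4\right) = \frac{1}{4} \left(-1\right) \left(-4\right) = \left(- \frac{1}{4}\right) \left(-4\right) = 1$)
$E \left(-136\right) + \sqrt{-73 + 57} = 1 \left(-136\right) + \sqrt{-73 + 57} = -136 + \sqrt{-16} = -136 + 4 i$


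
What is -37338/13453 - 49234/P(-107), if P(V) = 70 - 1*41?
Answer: -663427804/390137 ≈ -1700.5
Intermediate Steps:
P(V) = 29 (P(V) = 70 - 41 = 29)
-37338/13453 - 49234/P(-107) = -37338/13453 - 49234/29 = -663427804/390137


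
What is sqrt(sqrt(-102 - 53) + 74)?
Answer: sqrt(74 + I*sqrt(155)) ≈ 8.6325 + 0.72111*I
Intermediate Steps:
sqrt(sqrt(-102 - 53) + 74) = sqrt(sqrt(-155) + 74) = sqrt(I*sqrt(155) + 74) = sqrt(74 + I*sqrt(155))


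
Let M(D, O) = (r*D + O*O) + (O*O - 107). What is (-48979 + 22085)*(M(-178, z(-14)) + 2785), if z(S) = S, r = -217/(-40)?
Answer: -565943889/10 ≈ -5.6594e+7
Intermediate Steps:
r = 217/40 (r = -217*(-1/40) = 217/40 ≈ 5.4250)
M(D, O) = -107 + 2*O² + 217*D/40 (M(D, O) = (217*D/40 + O*O) + (O*O - 107) = (217*D/40 + O²) + (O² - 107) = (O² + 217*D/40) + (-107 + O²) = -107 + 2*O² + 217*D/40)
(-48979 + 22085)*(M(-178, z(-14)) + 2785) = (-48979 + 22085)*((-107 + 2*(-14)² + (217/40)*(-178)) + 2785) = -26894*((-107 + 2*196 - 19313/20) + 2785) = -26894*((-107 + 392 - 19313/20) + 2785) = -26894*(-13613/20 + 2785) = -26894*42087/20 = -565943889/10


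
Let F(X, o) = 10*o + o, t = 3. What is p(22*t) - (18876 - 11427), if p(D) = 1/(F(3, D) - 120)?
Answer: -4514093/606 ≈ -7449.0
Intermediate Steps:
F(X, o) = 11*o
p(D) = 1/(-120 + 11*D) (p(D) = 1/(11*D - 120) = 1/(-120 + 11*D))
p(22*t) - (18876 - 11427) = 1/(-120 + 11*(22*3)) - (18876 - 11427) = 1/(-120 + 11*66) - 1*7449 = 1/(-120 + 726) - 7449 = 1/606 - 7449 = -4514093/606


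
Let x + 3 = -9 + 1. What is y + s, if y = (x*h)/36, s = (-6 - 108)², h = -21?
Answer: 156029/12 ≈ 13002.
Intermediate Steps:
x = -11 (x = -3 + (-9 + 1) = -3 - 8 = -11)
s = 12996 (s = (-114)² = 12996)
y = 77/12 (y = -11*(-21)/36 = 231*(1/36) = 77/12 ≈ 6.4167)
y + s = 77/12 + 12996 = 156029/12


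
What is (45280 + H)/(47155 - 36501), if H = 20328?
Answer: 32804/5327 ≈ 6.1581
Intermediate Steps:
(45280 + H)/(47155 - 36501) = (45280 + 20328)/(47155 - 36501) = 65608/10654 = 65608*(1/10654) = 32804/5327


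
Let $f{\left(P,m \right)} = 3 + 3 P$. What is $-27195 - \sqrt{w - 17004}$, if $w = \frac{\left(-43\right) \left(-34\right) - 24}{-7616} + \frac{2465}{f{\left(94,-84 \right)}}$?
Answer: $-27195 - \frac{i \sqrt{50044755085458}}{54264} \approx -27195.0 - 130.37 i$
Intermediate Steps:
$w = \frac{1836361}{217056}$ ($w = \frac{\left(-43\right) \left(-34\right) - 24}{-7616} + \frac{2465}{3 + 3 \cdot 94} = \left(1462 - 24\right) \left(- \frac{1}{7616}\right) + \frac{2465}{3 + 282} = 1438 \left(- \frac{1}{7616}\right) + \frac{2465}{285} = - \frac{719}{3808} + 2465 \cdot \frac{1}{285} = - \frac{719}{3808} + \frac{493}{57} = \frac{1836361}{217056} \approx 8.4603$)
$-27195 - \sqrt{w - 17004} = -27195 - \sqrt{\frac{1836361}{217056} - 17004} = -27195 - \sqrt{- \frac{3688983863}{217056}} = -27195 - \frac{i \sqrt{50044755085458}}{54264}$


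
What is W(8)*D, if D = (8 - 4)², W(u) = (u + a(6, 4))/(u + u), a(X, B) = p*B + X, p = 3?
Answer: 26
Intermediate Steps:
a(X, B) = X + 3*B (a(X, B) = 3*B + X = X + 3*B)
W(u) = (18 + u)/(2*u) (W(u) = (u + (6 + 3*4))/(u + u) = (u + (6 + 12))/((2*u)) = (u + 18)*(1/(2*u)) = (18 + u)*(1/(2*u)) = (18 + u)/(2*u))
D = 16 (D = 4² = 16)
W(8)*D = ((½)*(18 + 8)/8)*16 = ((½)*(⅛)*26)*16 = (13/8)*16 = 26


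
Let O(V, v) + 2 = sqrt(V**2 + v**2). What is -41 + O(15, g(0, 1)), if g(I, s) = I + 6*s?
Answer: -43 + 3*sqrt(29) ≈ -26.845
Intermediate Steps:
O(V, v) = -2 + sqrt(V**2 + v**2)
-41 + O(15, g(0, 1)) = -41 + (-2 + sqrt(15**2 + (0 + 6*1)**2)) = -41 + (-2 + sqrt(225 + (0 + 6)**2)) = -41 + (-2 + sqrt(225 + 6**2)) = -41 + (-2 + sqrt(225 + 36)) = -41 + (-2 + sqrt(261)) = -41 + (-2 + 3*sqrt(29)) = -43 + 3*sqrt(29)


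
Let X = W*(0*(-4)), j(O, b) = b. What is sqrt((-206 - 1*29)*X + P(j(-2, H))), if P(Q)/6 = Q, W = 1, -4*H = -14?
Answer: sqrt(21) ≈ 4.5826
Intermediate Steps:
H = 7/2 (H = -1/4*(-14) = 7/2 ≈ 3.5000)
X = 0 (X = 1*(0*(-4)) = 1*0 = 0)
P(Q) = 6*Q
sqrt((-206 - 1*29)*X + P(j(-2, H))) = sqrt((-206 - 1*29)*0 + 6*(7/2)) = sqrt((-206 - 29)*0 + 21) = sqrt(-235*0 + 21) = sqrt(0 + 21) = sqrt(21)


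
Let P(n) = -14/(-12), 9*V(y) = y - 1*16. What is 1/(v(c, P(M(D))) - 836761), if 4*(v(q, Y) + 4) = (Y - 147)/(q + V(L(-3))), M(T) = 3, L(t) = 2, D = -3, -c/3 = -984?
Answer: -212432/177755665105 ≈ -1.1951e-6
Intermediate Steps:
c = 2952 (c = -3*(-984) = 2952)
V(y) = -16/9 + y/9 (V(y) = (y - 1*16)/9 = (y - 16)/9 = (-16 + y)/9 = -16/9 + y/9)
P(n) = 7/6 (P(n) = -14*(-1/12) = 7/6)
v(q, Y) = -4 + (-147 + Y)/(4*(-14/9 + q)) (v(q, Y) = -4 + ((Y - 147)/(q + (-16/9 + (⅑)*2)))/4 = -4 + ((-147 + Y)/(q + (-16/9 + 2/9)))/4 = -4 + ((-147 + Y)/(q - 14/9))/4 = -4 + ((-147 + Y)/(-14/9 + q))/4 = -4 + (-147 + Y)/(4*(-14/9 + q)))
1/(v(c, P(M(D))) - 836761) = 1/((-1099 - 144*2952 + 9*(7/6))/(4*(-14 + 9*2952)) - 836761) = 1/((-1099 - 425088 + 21/2)/(4*(-14 + 26568)) - 836761) = 1/((¼)*(-852353/2)/26554 - 836761) = 1/((¼)*(1/26554)*(-852353/2) - 836761) = 1/(-852353/212432 - 836761) = 1/(-177755665105/212432) = -212432/177755665105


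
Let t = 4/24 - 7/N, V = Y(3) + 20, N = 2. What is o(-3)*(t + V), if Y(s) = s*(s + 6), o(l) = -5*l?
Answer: 655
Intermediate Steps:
Y(s) = s*(6 + s)
V = 47 (V = 3*(6 + 3) + 20 = 3*9 + 20 = 27 + 20 = 47)
t = -10/3 (t = 4/24 - 7/2 = 4*(1/24) - 7*½ = ⅙ - 7/2 = -10/3 ≈ -3.3333)
o(-3)*(t + V) = (-5*(-3))*(-10/3 + 47) = 15*(131/3) = 655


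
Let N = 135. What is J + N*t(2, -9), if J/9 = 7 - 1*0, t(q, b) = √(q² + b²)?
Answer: 63 + 135*√85 ≈ 1307.6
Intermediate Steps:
t(q, b) = √(b² + q²)
J = 63 (J = 9*(7 - 1*0) = 9*(7 + 0) = 9*7 = 63)
J + N*t(2, -9) = 63 + 135*√((-9)² + 2²) = 63 + 135*√(81 + 4) = 63 + 135*√85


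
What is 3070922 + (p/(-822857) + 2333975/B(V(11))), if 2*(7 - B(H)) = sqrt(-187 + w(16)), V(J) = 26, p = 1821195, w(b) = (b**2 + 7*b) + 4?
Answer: 81570980936649/9051427 + 4667950*sqrt(185)/11 ≈ 1.4784e+7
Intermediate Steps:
w(b) = 4 + b**2 + 7*b
B(H) = 7 - sqrt(185)/2 (B(H) = 7 - sqrt(-187 + (4 + 16**2 + 7*16))/2 = 7 - sqrt(-187 + (4 + 256 + 112))/2 = 7 - sqrt(-187 + 372)/2 = 7 - sqrt(185)/2)
3070922 + (p/(-822857) + 2333975/B(V(11))) = 3070922 + (1821195/(-822857) + 2333975/(7 - sqrt(185)/2)) = 3070922 + (1821195*(-1/822857) + 2333975/(7 - sqrt(185)/2)) = 3070922 + (-1821195/822857 + 2333975/(7 - sqrt(185)/2)) = 2526927842959/822857 + 2333975/(7 - sqrt(185)/2)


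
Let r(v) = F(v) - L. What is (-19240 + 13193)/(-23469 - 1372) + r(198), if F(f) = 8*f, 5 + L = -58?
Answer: 40919174/24841 ≈ 1647.2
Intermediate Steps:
L = -63 (L = -5 - 58 = -63)
r(v) = 63 + 8*v (r(v) = 8*v - 1*(-63) = 8*v + 63 = 63 + 8*v)
(-19240 + 13193)/(-23469 - 1372) + r(198) = (-19240 + 13193)/(-23469 - 1372) + (63 + 8*198) = -6047/(-24841) + (63 + 1584) = -6047*(-1/24841) + 1647 = 6047/24841 + 1647 = 40919174/24841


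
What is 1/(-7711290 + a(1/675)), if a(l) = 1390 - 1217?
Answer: -1/7711117 ≈ -1.2968e-7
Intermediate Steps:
a(l) = 173
1/(-7711290 + a(1/675)) = 1/(-7711290 + 173) = 1/(-7711117) = -1/7711117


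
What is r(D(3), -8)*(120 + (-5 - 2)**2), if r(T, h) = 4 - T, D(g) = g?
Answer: 169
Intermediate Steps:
r(D(3), -8)*(120 + (-5 - 2)**2) = (4 - 1*3)*(120 + (-5 - 2)**2) = (4 - 3)*(120 + (-7)**2) = 1*(120 + 49) = 1*169 = 169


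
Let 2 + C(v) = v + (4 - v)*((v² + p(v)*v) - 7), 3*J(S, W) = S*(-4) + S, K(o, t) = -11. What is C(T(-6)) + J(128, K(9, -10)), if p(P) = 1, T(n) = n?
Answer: 94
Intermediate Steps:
J(S, W) = -S (J(S, W) = (S*(-4) + S)/3 = (-4*S + S)/3 = (-3*S)/3 = -S)
C(v) = -2 + v + (4 - v)*(-7 + v + v²) (C(v) = -2 + (v + (4 - v)*((v² + 1*v) - 7)) = -2 + (v + (4 - v)*((v² + v) - 7)) = -2 + (v + (4 - v)*((v + v²) - 7)) = -2 + (v + (4 - v)*(-7 + v + v²)) = -2 + v + (4 - v)*(-7 + v + v²))
C(T(-6)) + J(128, K(9, -10)) = (-30 - 1*(-6)³ + 3*(-6)² + 12*(-6)) - 1*128 = (-30 - 1*(-216) + 3*36 - 72) - 128 = (-30 + 216 + 108 - 72) - 128 = 222 - 128 = 94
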